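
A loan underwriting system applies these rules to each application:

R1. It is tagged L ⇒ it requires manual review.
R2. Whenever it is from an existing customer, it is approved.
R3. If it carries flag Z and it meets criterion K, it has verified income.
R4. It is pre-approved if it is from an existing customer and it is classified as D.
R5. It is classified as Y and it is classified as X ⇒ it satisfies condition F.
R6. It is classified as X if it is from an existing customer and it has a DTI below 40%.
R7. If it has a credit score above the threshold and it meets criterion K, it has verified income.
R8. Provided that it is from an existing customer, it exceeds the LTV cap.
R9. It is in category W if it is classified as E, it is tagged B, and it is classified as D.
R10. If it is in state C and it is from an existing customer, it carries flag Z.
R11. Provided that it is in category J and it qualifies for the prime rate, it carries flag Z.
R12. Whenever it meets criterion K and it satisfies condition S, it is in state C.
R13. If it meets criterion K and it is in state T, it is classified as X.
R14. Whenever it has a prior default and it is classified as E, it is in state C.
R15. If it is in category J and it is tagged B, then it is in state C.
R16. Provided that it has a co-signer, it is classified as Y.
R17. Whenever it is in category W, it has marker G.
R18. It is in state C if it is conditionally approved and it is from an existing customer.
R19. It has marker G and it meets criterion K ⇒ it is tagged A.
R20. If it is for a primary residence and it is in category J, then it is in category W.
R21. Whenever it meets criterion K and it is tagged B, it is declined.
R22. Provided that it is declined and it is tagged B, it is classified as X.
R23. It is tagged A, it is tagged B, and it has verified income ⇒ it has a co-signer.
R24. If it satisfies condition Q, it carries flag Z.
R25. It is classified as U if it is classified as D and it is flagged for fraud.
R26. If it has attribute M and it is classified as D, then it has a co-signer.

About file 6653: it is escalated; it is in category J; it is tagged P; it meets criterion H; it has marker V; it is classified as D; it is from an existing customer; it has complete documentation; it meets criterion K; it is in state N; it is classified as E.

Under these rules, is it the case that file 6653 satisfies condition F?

Forward chaining from the given facts derives: is approved, is pre-approved, exceeds the LTV cap.
The only rule concluding "it satisfies condition F" is R5, which needs "it is classified as Y"; that is never established.

No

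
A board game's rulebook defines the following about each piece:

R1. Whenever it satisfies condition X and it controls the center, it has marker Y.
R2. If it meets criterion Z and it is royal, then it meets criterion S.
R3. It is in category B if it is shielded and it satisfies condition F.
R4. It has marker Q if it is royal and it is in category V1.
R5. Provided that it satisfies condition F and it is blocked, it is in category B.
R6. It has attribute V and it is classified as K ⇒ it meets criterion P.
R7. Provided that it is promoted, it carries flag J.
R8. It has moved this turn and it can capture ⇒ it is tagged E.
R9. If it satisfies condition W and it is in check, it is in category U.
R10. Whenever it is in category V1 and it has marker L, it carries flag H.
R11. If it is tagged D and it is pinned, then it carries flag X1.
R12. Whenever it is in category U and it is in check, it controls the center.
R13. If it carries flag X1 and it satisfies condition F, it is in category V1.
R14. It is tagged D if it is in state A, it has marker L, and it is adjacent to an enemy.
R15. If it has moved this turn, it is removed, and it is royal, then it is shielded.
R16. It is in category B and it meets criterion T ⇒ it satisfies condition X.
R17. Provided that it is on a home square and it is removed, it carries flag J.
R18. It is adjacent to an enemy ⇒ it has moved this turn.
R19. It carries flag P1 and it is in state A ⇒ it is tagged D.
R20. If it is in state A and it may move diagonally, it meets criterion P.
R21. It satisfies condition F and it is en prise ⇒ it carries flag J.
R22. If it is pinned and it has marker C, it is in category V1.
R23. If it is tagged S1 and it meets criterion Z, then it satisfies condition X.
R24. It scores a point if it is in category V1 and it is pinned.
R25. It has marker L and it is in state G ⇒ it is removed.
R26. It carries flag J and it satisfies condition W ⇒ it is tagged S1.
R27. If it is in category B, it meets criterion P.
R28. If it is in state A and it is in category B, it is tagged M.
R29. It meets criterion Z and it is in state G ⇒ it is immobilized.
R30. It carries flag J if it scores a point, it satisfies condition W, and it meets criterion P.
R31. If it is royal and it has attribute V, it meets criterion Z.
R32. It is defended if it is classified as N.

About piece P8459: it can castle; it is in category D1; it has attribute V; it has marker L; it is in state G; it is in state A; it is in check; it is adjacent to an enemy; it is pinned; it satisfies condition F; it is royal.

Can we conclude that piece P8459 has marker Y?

No

Forward chaining from the given facts derives: is tagged D, has moved this turn, is removed, meets criterion Z, meets criterion S, carries flag X1, is in category V1, is shielded, scores a point, is immobilized, is in category B, has marker Q, carries flag H, meets criterion P, is tagged M.
The only rule concluding "it has marker Y" is R1, which needs "it satisfies condition X"; that is never established.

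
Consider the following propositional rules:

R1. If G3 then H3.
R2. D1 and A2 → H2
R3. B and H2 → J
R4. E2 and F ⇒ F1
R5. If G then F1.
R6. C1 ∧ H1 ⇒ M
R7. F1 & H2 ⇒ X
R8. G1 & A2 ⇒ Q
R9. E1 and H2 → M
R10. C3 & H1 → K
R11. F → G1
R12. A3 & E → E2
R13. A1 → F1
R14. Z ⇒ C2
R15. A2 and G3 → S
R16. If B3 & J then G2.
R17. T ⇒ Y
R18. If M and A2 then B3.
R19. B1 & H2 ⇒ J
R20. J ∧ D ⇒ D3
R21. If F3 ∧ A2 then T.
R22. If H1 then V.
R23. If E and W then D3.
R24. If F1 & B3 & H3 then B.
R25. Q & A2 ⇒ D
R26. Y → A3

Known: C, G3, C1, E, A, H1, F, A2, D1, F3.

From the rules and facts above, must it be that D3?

Yes

H3  (by R1: G3)
H2  (by R2: D1, A2)
M  (by R6: C1, H1)
G1  (by R11: F)
B3  (by R18: M, A2)
T  (by R21: F3, A2)
Q  (by R8: G1, A2)
Y  (by R17: T)
D  (by R25: Q, A2)
A3  (by R26: Y)
E2  (by R12: A3, E)
F1  (by R4: E2, F)
B  (by R24: F1, B3, H3)
J  (by R3: B, H2)
D3  (by R20: J, D)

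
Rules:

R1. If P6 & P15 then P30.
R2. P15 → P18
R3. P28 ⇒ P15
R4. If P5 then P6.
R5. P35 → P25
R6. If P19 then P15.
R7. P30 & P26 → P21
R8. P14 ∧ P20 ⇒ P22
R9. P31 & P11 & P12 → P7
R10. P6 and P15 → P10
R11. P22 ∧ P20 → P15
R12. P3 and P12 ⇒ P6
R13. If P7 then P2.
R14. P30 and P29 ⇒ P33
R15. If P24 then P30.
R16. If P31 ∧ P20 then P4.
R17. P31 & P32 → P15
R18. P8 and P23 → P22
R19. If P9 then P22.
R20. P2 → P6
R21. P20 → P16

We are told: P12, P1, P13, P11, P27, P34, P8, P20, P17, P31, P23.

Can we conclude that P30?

P7  (by R9: P31, P11, P12)
P2  (by R13: P7)
P22  (by R18: P8, P23)
P6  (by R20: P2)
P15  (by R11: P22, P20)
P30  (by R1: P6, P15)

Yes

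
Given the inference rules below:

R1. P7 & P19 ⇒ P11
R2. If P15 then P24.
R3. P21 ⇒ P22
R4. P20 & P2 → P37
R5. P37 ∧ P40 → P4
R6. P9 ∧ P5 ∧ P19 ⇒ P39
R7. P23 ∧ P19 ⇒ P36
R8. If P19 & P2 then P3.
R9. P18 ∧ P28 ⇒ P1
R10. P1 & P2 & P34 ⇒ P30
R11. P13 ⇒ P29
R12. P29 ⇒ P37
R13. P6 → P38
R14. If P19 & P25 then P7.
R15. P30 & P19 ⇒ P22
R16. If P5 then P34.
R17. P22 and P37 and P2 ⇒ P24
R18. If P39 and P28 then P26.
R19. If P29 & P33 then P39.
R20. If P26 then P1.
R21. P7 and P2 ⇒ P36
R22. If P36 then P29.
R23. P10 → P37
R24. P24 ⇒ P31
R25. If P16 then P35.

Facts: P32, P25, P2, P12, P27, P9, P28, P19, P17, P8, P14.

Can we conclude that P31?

No

Forward chaining from the given facts derives: P3, P7, P36, P29, P11, P37.
The only rule concluding P31 is R24, which needs P24; that is never established.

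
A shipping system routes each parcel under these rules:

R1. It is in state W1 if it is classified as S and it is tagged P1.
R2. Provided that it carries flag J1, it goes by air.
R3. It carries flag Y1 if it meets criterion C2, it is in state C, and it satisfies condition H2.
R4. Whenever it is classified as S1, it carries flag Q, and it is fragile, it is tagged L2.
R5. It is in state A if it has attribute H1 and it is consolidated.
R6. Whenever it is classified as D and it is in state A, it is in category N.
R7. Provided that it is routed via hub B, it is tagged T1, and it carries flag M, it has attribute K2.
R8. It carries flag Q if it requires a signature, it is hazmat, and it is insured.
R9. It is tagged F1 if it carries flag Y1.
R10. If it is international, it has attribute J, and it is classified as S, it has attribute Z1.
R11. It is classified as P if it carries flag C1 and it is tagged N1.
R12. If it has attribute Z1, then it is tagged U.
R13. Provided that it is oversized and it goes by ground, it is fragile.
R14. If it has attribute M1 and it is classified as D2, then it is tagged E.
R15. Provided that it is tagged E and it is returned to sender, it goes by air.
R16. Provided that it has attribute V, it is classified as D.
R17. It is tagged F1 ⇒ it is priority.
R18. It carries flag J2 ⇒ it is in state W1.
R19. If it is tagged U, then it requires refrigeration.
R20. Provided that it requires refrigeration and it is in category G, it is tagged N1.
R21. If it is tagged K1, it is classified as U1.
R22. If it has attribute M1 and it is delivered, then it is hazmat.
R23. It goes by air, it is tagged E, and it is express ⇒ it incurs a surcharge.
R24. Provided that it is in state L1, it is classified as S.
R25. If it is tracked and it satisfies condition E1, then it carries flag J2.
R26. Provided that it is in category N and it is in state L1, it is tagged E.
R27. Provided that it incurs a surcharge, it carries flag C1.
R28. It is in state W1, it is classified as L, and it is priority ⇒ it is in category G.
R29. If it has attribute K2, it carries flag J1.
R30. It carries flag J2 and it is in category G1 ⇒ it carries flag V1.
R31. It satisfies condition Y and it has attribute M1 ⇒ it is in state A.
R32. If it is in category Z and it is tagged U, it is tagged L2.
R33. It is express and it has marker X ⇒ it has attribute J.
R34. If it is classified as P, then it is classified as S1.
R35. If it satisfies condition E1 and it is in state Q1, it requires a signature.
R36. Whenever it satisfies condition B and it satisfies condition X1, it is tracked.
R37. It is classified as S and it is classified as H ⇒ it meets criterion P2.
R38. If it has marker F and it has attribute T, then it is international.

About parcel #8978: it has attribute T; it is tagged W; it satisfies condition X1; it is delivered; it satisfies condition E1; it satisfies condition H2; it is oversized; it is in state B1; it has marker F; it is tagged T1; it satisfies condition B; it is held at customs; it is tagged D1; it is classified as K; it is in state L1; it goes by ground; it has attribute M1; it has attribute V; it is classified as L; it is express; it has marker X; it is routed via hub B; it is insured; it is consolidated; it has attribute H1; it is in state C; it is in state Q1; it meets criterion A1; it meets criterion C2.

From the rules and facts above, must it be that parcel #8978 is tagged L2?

No

Forward chaining from the given facts derives: carries flag Y1, is in state A, is tagged F1, is fragile, is classified as D, is priority, is hazmat, is classified as S, has attribute J, requires a signature, is tracked, is international, is in category N, carries flag Q, has attribute Z1, is tagged U, requires refrigeration, carries flag J2, is tagged E, is in state W1, is in category G, is tagged N1.
Rules concluding "it is tagged L2": R4 needs "it is classified as S1"; R32 needs "it is in category Z" — none of these are established.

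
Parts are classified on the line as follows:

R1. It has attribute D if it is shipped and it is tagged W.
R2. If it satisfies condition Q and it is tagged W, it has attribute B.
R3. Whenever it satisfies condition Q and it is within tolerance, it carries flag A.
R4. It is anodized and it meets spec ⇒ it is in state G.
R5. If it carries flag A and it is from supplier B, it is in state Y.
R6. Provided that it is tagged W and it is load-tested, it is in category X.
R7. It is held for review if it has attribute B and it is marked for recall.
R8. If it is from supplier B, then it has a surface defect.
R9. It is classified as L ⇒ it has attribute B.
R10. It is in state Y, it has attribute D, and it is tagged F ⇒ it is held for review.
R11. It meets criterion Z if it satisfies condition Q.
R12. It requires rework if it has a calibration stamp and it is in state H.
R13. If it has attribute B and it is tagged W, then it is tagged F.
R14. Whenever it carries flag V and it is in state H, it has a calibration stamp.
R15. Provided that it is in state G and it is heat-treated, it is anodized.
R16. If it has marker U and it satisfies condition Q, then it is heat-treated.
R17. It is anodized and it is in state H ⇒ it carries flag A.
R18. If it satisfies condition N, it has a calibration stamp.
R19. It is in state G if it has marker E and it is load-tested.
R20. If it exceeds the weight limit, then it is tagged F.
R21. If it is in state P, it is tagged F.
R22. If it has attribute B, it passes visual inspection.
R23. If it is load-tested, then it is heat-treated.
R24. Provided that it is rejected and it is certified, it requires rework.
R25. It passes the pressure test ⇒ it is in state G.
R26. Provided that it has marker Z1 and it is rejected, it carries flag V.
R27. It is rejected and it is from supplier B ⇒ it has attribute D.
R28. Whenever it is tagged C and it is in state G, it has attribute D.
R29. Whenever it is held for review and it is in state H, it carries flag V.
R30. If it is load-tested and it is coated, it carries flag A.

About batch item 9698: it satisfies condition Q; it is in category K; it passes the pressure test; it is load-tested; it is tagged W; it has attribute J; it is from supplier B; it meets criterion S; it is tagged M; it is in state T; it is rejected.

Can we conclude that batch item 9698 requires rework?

No

Forward chaining from the given facts derives: has attribute B, is in category X, has a surface defect, meets criterion Z, is tagged F, passes visual inspection, is heat-treated, is in state G, has attribute D, is anodized.
Rules concluding "it requires rework": R12 needs "it has a calibration stamp"; R24 needs "it is certified" — none of these are established.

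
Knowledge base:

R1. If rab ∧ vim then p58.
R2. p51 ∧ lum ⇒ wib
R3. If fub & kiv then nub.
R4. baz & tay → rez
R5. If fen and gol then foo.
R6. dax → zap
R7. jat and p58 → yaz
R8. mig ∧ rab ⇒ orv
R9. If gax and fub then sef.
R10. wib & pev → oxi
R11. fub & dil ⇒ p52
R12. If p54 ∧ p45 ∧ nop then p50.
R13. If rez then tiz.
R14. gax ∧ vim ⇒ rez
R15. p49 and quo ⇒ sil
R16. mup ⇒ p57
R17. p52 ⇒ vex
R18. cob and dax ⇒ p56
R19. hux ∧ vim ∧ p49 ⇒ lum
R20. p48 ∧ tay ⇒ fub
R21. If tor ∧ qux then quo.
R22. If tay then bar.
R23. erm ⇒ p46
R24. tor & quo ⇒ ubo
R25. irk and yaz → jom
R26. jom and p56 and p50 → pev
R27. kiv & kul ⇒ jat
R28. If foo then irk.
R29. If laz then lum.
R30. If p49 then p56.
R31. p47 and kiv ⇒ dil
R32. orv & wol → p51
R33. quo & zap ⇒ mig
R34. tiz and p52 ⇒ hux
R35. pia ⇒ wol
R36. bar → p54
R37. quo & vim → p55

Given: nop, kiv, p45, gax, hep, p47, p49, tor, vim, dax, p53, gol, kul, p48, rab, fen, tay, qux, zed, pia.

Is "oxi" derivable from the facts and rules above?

p58  (by R1: rab, vim)
foo  (by R5: fen, gol)
zap  (by R6: dax)
rez  (by R14: gax, vim)
fub  (by R20: p48, tay)
quo  (by R21: tor, qux)
bar  (by R22: tay)
jat  (by R27: kiv, kul)
irk  (by R28: foo)
p56  (by R30: p49)
dil  (by R31: p47, kiv)
mig  (by R33: quo, zap)
wol  (by R35: pia)
p54  (by R36: bar)
yaz  (by R7: jat, p58)
orv  (by R8: mig, rab)
p52  (by R11: fub, dil)
p50  (by R12: p54, p45, nop)
tiz  (by R13: rez)
jom  (by R25: irk, yaz)
pev  (by R26: jom, p56, p50)
p51  (by R32: orv, wol)
hux  (by R34: tiz, p52)
lum  (by R19: hux, vim, p49)
wib  (by R2: p51, lum)
oxi  (by R10: wib, pev)

Yes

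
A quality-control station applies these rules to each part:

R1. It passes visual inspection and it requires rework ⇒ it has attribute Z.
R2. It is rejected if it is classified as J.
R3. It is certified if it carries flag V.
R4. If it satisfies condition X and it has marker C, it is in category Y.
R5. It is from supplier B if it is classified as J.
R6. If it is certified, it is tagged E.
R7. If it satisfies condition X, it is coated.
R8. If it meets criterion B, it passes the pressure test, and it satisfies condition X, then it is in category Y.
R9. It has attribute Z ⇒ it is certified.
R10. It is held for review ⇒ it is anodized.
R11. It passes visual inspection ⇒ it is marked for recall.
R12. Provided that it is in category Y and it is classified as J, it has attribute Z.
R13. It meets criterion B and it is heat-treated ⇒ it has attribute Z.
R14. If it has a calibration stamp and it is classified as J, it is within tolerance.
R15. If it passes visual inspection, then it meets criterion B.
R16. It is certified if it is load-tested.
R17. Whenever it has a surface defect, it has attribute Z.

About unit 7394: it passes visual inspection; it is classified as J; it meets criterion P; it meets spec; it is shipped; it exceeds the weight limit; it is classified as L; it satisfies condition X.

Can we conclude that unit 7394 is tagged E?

No

Forward chaining from the given facts derives: is rejected, is from supplier B, is coated, is marked for recall, meets criterion B.
The only rule concluding "it is tagged E" is R6, which needs "it is certified"; that is never established.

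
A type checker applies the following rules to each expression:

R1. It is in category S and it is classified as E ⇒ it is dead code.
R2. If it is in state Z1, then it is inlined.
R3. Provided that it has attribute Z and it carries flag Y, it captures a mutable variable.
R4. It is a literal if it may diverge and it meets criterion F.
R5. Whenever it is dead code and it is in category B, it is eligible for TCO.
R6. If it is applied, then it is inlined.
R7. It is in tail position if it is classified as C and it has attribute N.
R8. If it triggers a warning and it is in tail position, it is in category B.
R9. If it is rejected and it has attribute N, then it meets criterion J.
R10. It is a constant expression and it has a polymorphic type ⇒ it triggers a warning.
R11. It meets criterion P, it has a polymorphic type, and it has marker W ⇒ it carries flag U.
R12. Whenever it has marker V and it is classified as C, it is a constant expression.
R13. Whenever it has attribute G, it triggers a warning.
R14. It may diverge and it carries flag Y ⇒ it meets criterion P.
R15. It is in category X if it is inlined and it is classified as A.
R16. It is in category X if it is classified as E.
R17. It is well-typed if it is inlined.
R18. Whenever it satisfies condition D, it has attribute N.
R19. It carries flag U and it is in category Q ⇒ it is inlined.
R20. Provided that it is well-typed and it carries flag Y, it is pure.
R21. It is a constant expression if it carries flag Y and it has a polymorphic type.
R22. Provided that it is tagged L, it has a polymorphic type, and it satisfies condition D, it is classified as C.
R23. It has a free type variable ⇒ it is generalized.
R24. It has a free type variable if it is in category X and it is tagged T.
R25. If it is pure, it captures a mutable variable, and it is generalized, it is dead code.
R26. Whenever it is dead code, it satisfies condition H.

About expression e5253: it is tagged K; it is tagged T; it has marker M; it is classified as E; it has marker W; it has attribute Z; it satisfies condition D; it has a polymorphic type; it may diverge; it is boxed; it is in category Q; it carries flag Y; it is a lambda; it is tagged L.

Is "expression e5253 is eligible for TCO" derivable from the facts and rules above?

Yes

By R3 (it has attribute Z, it carries flag Y): it captures a mutable variable.
By R14 (it may diverge, it carries flag Y): it meets criterion P.
By R16 (it is classified as E): it is in category X.
By R18 (it satisfies condition D): it has attribute N.
By R21 (it carries flag Y, it has a polymorphic type): it is a constant expression.
By R22 (it is tagged L, it has a polymorphic type, it satisfies condition D): it is classified as C.
By R24 (it is in category X, it is tagged T): it has a free type variable.
By R7 (it is classified as C, it has attribute N): it is in tail position.
By R10 (it is a constant expression, it has a polymorphic type): it triggers a warning.
By R11 (it meets criterion P, it has a polymorphic type, it has marker W): it carries flag U.
By R19 (it carries flag U, it is in category Q): it is inlined.
By R23 (it has a free type variable): it is generalized.
By R8 (it triggers a warning, it is in tail position): it is in category B.
By R17 (it is inlined): it is well-typed.
By R20 (it is well-typed, it carries flag Y): it is pure.
By R25 (it is pure, it captures a mutable variable, it is generalized): it is dead code.
By R5 (it is dead code, it is in category B): it is eligible for TCO.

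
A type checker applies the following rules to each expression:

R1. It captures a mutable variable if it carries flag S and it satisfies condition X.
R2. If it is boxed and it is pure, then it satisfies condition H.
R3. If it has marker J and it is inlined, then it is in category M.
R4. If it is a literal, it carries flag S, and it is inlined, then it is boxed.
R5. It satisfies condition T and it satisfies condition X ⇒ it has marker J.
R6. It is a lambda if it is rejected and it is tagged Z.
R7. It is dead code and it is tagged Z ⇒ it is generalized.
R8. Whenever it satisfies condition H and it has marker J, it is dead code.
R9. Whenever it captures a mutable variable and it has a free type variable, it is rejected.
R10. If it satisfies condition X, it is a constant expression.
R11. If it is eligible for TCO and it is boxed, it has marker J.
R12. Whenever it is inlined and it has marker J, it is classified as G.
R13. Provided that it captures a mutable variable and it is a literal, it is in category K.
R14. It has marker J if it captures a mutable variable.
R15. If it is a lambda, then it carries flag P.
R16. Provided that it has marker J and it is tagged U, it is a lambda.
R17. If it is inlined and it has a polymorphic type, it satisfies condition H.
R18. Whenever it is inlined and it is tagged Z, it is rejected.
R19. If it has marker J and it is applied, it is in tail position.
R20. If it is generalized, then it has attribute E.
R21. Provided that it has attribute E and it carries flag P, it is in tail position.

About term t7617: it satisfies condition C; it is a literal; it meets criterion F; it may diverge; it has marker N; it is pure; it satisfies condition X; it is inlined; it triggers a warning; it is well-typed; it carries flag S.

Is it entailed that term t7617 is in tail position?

No

Forward chaining from the given facts derives: captures a mutable variable, is boxed, is a constant expression, is in category K, has marker J, satisfies condition H, is in category M, is dead code, is classified as G.
Rules concluding "it is in tail position": R19 needs "it is applied"; R21 needs "it has attribute E" — none of these are established.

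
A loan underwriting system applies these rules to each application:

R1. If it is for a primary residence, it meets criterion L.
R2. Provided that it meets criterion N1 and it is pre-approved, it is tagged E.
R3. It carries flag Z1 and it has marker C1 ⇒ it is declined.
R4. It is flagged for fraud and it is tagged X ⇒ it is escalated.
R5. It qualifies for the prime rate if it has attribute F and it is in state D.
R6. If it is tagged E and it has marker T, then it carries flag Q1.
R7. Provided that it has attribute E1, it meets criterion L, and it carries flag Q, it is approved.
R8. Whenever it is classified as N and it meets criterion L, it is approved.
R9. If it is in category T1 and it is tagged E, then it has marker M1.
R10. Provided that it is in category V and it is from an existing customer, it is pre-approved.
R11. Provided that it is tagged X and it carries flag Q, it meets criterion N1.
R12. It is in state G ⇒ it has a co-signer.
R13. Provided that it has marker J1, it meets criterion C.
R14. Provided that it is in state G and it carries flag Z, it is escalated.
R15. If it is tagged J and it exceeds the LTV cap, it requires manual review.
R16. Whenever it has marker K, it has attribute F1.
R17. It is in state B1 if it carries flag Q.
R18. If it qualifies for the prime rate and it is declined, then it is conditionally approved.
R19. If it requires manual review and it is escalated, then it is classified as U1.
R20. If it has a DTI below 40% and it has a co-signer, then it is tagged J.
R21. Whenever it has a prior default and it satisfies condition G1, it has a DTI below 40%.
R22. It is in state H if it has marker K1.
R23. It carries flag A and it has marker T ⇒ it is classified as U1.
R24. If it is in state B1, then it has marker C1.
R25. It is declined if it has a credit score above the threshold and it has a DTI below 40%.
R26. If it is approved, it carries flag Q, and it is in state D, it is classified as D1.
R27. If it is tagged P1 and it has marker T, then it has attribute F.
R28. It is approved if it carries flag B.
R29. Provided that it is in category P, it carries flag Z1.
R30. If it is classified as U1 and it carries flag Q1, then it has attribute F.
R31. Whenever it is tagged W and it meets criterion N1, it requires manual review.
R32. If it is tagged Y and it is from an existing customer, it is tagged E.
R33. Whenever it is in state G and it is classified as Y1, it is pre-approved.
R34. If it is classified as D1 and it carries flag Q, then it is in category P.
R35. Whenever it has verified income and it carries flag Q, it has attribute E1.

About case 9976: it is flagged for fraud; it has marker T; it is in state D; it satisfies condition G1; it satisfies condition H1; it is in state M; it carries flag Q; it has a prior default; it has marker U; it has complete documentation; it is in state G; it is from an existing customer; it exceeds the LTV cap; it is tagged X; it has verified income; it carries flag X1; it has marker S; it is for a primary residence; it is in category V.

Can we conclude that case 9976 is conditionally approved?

By R1 (it is for a primary residence): it meets criterion L.
By R4 (it is flagged for fraud, it is tagged X): it is escalated.
By R10 (it is in category V, it is from an existing customer): it is pre-approved.
By R11 (it is tagged X, it carries flag Q): it meets criterion N1.
By R12 (it is in state G): it has a co-signer.
By R17 (it carries flag Q): it is in state B1.
By R21 (it has a prior default, it satisfies condition G1): it has a DTI below 40%.
By R24 (it is in state B1): it has marker C1.
By R35 (it has verified income, it carries flag Q): it has attribute E1.
By R2 (it meets criterion N1, it is pre-approved): it is tagged E.
By R6 (it is tagged E, it has marker T): it carries flag Q1.
By R7 (it has attribute E1, it meets criterion L, it carries flag Q): it is approved.
By R20 (it has a DTI below 40%, it has a co-signer): it is tagged J.
By R26 (it is approved, it carries flag Q, it is in state D): it is classified as D1.
By R34 (it is classified as D1, it carries flag Q): it is in category P.
By R15 (it is tagged J, it exceeds the LTV cap): it requires manual review.
By R19 (it requires manual review, it is escalated): it is classified as U1.
By R29 (it is in category P): it carries flag Z1.
By R30 (it is classified as U1, it carries flag Q1): it has attribute F.
By R3 (it carries flag Z1, it has marker C1): it is declined.
By R5 (it has attribute F, it is in state D): it qualifies for the prime rate.
By R18 (it qualifies for the prime rate, it is declined): it is conditionally approved.

Yes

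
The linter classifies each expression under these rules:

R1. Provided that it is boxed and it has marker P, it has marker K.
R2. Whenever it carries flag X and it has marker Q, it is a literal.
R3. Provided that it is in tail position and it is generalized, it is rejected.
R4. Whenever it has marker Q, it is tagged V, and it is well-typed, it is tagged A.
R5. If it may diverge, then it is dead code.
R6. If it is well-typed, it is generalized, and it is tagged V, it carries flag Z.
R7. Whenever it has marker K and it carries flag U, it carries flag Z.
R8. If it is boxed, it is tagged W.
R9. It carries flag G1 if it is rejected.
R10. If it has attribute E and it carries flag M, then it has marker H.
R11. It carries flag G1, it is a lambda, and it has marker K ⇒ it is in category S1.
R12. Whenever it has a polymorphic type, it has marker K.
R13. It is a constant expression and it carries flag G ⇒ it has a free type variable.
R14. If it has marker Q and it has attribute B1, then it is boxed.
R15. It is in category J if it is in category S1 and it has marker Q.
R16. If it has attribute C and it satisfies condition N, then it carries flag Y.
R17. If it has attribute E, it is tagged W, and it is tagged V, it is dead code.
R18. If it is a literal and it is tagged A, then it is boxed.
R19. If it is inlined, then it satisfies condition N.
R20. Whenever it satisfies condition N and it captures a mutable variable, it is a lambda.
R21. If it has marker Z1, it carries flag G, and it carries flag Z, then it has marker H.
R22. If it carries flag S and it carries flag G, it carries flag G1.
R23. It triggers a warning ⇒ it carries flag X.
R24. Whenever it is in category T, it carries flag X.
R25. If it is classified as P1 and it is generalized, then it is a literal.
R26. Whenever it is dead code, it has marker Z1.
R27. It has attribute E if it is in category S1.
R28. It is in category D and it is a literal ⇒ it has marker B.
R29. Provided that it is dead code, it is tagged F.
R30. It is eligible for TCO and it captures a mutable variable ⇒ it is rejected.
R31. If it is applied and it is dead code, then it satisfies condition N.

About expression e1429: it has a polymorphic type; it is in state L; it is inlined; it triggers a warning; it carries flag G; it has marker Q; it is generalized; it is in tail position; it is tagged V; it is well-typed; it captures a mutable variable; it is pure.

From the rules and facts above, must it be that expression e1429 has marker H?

By R3 (it is in tail position, it is generalized): it is rejected.
By R4 (it has marker Q, it is tagged V, it is well-typed): it is tagged A.
By R6 (it is well-typed, it is generalized, it is tagged V): it carries flag Z.
By R9 (it is rejected): it carries flag G1.
By R12 (it has a polymorphic type): it has marker K.
By R19 (it is inlined): it satisfies condition N.
By R20 (it satisfies condition N, it captures a mutable variable): it is a lambda.
By R23 (it triggers a warning): it carries flag X.
By R2 (it carries flag X, it has marker Q): it is a literal.
By R11 (it carries flag G1, it is a lambda, it has marker K): it is in category S1.
By R18 (it is a literal, it is tagged A): it is boxed.
By R27 (it is in category S1): it has attribute E.
By R8 (it is boxed): it is tagged W.
By R17 (it has attribute E, it is tagged W, it is tagged V): it is dead code.
By R26 (it is dead code): it has marker Z1.
By R21 (it has marker Z1, it carries flag G, it carries flag Z): it has marker H.

Yes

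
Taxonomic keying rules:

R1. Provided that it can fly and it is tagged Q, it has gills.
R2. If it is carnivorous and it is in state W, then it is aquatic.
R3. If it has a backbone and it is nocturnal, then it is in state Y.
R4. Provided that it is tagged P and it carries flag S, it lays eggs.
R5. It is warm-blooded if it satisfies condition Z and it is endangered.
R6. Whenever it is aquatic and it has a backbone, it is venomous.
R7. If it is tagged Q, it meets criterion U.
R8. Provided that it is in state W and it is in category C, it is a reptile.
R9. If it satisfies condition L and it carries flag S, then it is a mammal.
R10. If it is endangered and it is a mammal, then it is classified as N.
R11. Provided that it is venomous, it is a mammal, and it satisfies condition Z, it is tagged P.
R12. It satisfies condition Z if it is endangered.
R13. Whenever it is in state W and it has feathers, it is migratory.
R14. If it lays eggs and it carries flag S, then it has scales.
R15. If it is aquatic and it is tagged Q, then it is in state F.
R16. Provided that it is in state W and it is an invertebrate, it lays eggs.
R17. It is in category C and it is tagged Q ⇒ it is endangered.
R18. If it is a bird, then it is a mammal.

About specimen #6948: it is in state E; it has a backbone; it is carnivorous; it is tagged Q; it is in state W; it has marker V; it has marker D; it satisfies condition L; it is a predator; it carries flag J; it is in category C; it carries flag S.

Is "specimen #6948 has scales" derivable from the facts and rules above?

By R2 (it is carnivorous, it is in state W): it is aquatic.
By R6 (it is aquatic, it has a backbone): it is venomous.
By R9 (it satisfies condition L, it carries flag S): it is a mammal.
By R17 (it is in category C, it is tagged Q): it is endangered.
By R12 (it is endangered): it satisfies condition Z.
By R11 (it is venomous, it is a mammal, it satisfies condition Z): it is tagged P.
By R4 (it is tagged P, it carries flag S): it lays eggs.
By R14 (it lays eggs, it carries flag S): it has scales.

Yes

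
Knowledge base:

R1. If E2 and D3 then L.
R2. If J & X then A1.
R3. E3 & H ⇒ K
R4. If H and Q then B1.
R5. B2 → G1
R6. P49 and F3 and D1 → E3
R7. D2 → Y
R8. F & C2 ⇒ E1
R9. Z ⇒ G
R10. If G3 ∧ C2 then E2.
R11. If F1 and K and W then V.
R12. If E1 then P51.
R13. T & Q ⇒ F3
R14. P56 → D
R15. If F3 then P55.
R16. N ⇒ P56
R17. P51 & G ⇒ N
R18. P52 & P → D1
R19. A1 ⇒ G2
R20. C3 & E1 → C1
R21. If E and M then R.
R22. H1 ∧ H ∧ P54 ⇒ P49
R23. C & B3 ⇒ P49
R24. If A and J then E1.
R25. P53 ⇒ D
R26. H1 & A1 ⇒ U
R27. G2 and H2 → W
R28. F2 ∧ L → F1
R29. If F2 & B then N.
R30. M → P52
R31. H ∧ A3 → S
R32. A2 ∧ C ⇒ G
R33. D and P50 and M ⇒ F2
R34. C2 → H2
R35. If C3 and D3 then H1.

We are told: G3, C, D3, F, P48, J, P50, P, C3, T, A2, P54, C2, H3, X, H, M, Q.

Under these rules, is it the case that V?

Yes

A1  (by R2: J, X)
E1  (by R8: F, C2)
E2  (by R10: G3, C2)
P51  (by R12: E1)
F3  (by R13: T, Q)
G2  (by R19: A1)
P52  (by R30: M)
G  (by R32: A2, C)
H2  (by R34: C2)
H1  (by R35: C3, D3)
L  (by R1: E2, D3)
N  (by R17: P51, G)
D1  (by R18: P52, P)
P49  (by R22: H1, H, P54)
W  (by R27: G2, H2)
E3  (by R6: P49, F3, D1)
P56  (by R16: N)
K  (by R3: E3, H)
D  (by R14: P56)
F2  (by R33: D, P50, M)
F1  (by R28: F2, L)
V  (by R11: F1, K, W)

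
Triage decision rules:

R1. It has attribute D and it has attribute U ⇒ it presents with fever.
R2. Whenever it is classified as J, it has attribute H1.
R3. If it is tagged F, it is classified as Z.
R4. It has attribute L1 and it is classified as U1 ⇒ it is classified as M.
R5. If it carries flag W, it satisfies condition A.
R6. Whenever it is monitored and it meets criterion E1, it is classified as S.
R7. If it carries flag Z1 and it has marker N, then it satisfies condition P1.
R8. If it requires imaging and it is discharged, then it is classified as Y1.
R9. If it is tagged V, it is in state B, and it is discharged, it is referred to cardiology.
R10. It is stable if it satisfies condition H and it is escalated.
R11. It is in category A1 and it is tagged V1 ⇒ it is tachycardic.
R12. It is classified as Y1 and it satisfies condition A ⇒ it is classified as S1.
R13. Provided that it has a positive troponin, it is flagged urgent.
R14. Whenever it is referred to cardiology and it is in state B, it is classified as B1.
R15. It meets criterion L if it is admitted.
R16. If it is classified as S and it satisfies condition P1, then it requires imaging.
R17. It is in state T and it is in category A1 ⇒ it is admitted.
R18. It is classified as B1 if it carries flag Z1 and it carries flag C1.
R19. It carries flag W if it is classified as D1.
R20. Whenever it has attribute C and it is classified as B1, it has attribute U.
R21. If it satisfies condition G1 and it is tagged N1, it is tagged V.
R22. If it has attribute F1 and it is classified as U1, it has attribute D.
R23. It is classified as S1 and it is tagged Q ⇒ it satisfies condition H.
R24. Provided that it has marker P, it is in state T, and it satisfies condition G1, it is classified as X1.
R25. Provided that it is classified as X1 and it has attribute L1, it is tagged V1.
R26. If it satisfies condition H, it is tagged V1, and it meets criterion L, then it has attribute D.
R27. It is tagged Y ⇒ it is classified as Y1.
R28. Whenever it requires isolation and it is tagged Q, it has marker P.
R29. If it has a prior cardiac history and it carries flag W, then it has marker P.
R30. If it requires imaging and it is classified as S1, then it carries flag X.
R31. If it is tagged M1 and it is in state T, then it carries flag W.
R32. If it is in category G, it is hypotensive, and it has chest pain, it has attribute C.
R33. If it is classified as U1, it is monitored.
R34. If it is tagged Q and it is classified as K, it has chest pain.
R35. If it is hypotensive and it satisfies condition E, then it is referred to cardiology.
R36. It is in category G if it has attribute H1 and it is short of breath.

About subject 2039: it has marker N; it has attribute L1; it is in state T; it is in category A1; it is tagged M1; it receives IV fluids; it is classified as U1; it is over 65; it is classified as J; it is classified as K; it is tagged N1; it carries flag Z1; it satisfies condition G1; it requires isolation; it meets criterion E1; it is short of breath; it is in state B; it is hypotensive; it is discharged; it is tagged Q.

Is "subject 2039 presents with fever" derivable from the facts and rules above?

By R2 (it is classified as J): it has attribute H1.
By R7 (it carries flag Z1, it has marker N): it satisfies condition P1.
By R17 (it is in state T, it is in category A1): it is admitted.
By R21 (it satisfies condition G1, it is tagged N1): it is tagged V.
By R28 (it requires isolation, it is tagged Q): it has marker P.
By R31 (it is tagged M1, it is in state T): it carries flag W.
By R33 (it is classified as U1): it is monitored.
By R34 (it is tagged Q, it is classified as K): it has chest pain.
By R36 (it has attribute H1, it is short of breath): it is in category G.
By R5 (it carries flag W): it satisfies condition A.
By R6 (it is monitored, it meets criterion E1): it is classified as S.
By R9 (it is tagged V, it is in state B, it is discharged): it is referred to cardiology.
By R14 (it is referred to cardiology, it is in state B): it is classified as B1.
By R15 (it is admitted): it meets criterion L.
By R16 (it is classified as S, it satisfies condition P1): it requires imaging.
By R24 (it has marker P, it is in state T, it satisfies condition G1): it is classified as X1.
By R25 (it is classified as X1, it has attribute L1): it is tagged V1.
By R32 (it is in category G, it is hypotensive, it has chest pain): it has attribute C.
By R8 (it requires imaging, it is discharged): it is classified as Y1.
By R12 (it is classified as Y1, it satisfies condition A): it is classified as S1.
By R20 (it has attribute C, it is classified as B1): it has attribute U.
By R23 (it is classified as S1, it is tagged Q): it satisfies condition H.
By R26 (it satisfies condition H, it is tagged V1, it meets criterion L): it has attribute D.
By R1 (it has attribute D, it has attribute U): it presents with fever.

Yes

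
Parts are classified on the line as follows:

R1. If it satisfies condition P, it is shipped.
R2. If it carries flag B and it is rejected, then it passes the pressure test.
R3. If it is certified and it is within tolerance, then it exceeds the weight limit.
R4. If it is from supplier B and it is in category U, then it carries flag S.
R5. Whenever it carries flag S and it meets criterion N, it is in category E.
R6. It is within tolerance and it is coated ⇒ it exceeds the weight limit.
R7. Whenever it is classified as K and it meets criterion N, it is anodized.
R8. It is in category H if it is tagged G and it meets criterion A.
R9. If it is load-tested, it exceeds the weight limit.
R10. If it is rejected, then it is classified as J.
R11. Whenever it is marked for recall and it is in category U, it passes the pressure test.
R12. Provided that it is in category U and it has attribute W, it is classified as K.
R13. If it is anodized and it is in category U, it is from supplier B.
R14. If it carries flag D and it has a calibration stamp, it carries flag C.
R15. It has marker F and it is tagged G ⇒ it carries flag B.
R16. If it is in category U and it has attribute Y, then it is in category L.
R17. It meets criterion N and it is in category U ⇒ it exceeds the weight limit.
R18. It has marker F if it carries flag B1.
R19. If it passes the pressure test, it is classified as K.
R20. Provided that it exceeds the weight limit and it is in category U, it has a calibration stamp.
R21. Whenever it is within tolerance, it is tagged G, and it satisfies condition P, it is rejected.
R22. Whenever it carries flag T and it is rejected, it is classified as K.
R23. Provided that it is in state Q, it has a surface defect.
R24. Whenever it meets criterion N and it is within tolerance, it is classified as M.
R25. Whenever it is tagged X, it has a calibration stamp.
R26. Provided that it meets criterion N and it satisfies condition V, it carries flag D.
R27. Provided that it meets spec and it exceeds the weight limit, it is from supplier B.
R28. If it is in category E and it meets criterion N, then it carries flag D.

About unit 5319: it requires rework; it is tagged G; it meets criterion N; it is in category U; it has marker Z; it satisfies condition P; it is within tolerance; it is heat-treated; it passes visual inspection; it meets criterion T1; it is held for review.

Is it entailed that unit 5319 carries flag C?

No

Forward chaining from the given facts derives: is shipped, exceeds the weight limit, has a calibration stamp, is rejected, is classified as M, is classified as J.
The only rule concluding "it carries flag C" is R14, which needs "it carries flag D"; that is never established.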